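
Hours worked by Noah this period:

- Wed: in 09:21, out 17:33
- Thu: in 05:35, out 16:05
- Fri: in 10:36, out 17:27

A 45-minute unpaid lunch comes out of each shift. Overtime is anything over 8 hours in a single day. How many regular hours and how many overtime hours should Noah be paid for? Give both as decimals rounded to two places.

Regular 21.55 hours, overtime 1.75 hours

Wed: 09:21–17:33 = 8 h 12 min; less 45 min break → 7 h 27 min
Thu: 05:35–16:05 = 10 h 30 min; less 45 min break → 9 h 45 min
Fri: 10:36–17:27 = 6 h 51 min; less 45 min break → 6 h 6 min
Wed reg 7 h 27 min / OT 0 h 0 min; Thu reg 8 h 0 min / OT 1 h 45 min; Fri reg 6 h 6 min / OT 0 h 0 min.
Totals: regular 21 h 33 min, overtime 1 h 45 min.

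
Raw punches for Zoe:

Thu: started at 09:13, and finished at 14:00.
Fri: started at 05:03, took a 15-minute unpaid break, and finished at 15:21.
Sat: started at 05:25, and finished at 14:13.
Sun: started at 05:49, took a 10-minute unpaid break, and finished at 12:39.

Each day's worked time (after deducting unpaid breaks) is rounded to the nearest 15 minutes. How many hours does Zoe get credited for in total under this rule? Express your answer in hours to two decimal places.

30.25 hours

Thu: 09:13–14:00 = 4 h 47 min → rounds to 4 h 45 min
Fri: 05:03–15:21 = 10 h 18 min − 15 min = 10 h 3 min → rounds to 10 h 0 min
Sat: 05:25–14:13 = 8 h 48 min → rounds to 8 h 45 min
Sun: 05:49–12:39 = 6 h 50 min − 10 min = 6 h 40 min → rounds to 6 h 45 min
Total credited: 30 h 15 min.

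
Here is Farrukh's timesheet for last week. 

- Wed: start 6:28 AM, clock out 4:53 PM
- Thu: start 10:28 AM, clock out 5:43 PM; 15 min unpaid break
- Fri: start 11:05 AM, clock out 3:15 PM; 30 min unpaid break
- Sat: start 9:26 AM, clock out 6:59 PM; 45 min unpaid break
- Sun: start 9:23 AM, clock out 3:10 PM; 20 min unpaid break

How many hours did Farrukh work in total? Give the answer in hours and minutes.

Wed: 6:28 AM–4:53 PM = 10 h 25 min
Thu: 10:28 AM–5:43 PM = 7 h 15 min; less 15 min break → 7 h 0 min
Fri: 11:05 AM–3:15 PM = 4 h 10 min; less 30 min break → 3 h 40 min
Sat: 9:26 AM–6:59 PM = 9 h 33 min; less 45 min break → 8 h 48 min
Sun: 9:23 AM–3:10 PM = 5 h 47 min; less 20 min break → 5 h 27 min
Total: 10 h 25 min + 7 h 0 min + 3 h 40 min + 8 h 48 min + 5 h 27 min = 35 h 20 min.

35 h 20 min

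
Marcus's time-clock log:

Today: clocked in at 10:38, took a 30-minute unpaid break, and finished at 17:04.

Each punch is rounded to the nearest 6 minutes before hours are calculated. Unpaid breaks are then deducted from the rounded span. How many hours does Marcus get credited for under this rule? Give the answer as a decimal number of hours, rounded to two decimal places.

Today: in 10:38→10:36, out 17:04→17:06; 6 h 30 min − 30 min = 6 h 0 min

6.00 hours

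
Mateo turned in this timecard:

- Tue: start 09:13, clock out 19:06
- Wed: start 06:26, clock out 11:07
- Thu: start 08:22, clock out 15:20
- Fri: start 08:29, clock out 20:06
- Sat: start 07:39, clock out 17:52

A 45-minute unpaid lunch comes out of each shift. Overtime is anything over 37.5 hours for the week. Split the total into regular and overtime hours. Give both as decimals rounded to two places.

Regular 37.50 hours, overtime 2.12 hours

Tue: 09:13–19:06 = 9 h 53 min; less 45 min break → 9 h 8 min
Wed: 06:26–11:07 = 4 h 41 min; less 45 min break → 3 h 56 min
Thu: 08:22–15:20 = 6 h 58 min; less 45 min break → 6 h 13 min
Fri: 08:29–20:06 = 11 h 37 min; less 45 min break → 10 h 52 min
Sat: 07:39–17:52 = 10 h 13 min; less 45 min break → 9 h 28 min
Total worked: 39 h 37 min = 39.62 h.
Threshold 37.5 h → overtime 2 h 7 min, regular 37 h 30 min.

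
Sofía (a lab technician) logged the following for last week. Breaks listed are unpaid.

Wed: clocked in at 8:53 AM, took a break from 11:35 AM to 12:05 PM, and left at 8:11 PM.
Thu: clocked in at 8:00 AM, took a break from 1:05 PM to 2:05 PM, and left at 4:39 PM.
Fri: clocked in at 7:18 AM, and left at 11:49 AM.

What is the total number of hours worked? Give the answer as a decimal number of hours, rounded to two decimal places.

Wed: 8:53 AM–8:11 PM = 11 h 18 min; less 30 min break → 10 h 48 min
Thu: 8:00 AM–4:39 PM = 8 h 39 min; less 60 min break → 7 h 39 min
Fri: 7:18 AM–11:49 AM = 4 h 31 min
Total: 10 h 48 min + 7 h 39 min + 4 h 31 min = 22 h 58 min.

22.97 hours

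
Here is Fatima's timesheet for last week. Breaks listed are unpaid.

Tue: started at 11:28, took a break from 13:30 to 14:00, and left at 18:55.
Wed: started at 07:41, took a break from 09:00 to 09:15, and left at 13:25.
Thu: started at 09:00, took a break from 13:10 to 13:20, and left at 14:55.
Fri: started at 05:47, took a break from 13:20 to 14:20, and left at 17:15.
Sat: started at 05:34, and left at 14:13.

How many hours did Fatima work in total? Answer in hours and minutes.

Tue: 11:28–18:55 = 7 h 27 min; less 30 min break → 6 h 57 min
Wed: 07:41–13:25 = 5 h 44 min; less 15 min break → 5 h 29 min
Thu: 09:00–14:55 = 5 h 55 min; less 10 min break → 5 h 45 min
Fri: 05:47–17:15 = 11 h 28 min; less 60 min break → 10 h 28 min
Sat: 05:34–14:13 = 8 h 39 min
Total: 6 h 57 min + 5 h 29 min + 5 h 45 min + 10 h 28 min + 8 h 39 min = 37 h 18 min.

37 h 18 min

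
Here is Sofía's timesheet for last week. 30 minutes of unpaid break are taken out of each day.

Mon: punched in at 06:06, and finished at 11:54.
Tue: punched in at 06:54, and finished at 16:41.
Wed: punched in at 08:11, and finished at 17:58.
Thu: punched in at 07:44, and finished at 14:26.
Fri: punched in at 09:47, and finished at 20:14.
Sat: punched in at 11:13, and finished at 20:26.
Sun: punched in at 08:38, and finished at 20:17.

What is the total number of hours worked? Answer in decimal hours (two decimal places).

Mon: 06:06–11:54 = 5 h 48 min; less 30 min break → 5 h 18 min
Tue: 06:54–16:41 = 9 h 47 min; less 30 min break → 9 h 17 min
Wed: 08:11–17:58 = 9 h 47 min; less 30 min break → 9 h 17 min
Thu: 07:44–14:26 = 6 h 42 min; less 30 min break → 6 h 12 min
Fri: 09:47–20:14 = 10 h 27 min; less 30 min break → 9 h 57 min
Sat: 11:13–20:26 = 9 h 13 min; less 30 min break → 8 h 43 min
Sun: 08:38–20:17 = 11 h 39 min; less 30 min break → 11 h 9 min
Total: 5 h 18 min + 9 h 17 min + 9 h 17 min + 6 h 12 min + 9 h 57 min + 8 h 43 min + 11 h 9 min = 59 h 53 min.

59.88 hours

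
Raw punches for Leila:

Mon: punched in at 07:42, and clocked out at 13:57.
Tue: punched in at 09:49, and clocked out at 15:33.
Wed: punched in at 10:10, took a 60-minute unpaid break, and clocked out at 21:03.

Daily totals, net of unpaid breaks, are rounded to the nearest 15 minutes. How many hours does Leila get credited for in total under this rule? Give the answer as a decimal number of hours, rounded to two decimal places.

22.00 hours

Mon: 07:42–13:57 = 6 h 15 min → rounds to 6 h 15 min
Tue: 09:49–15:33 = 5 h 44 min → rounds to 5 h 45 min
Wed: 10:10–21:03 = 10 h 53 min − 60 min = 9 h 53 min → rounds to 10 h 0 min
Total credited: 22 h 0 min.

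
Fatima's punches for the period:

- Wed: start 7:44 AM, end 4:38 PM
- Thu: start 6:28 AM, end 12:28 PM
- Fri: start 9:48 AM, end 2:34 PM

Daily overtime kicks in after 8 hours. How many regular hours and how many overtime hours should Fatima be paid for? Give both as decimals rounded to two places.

Wed: 7:44 AM–4:38 PM = 8 h 54 min
Thu: 6:28 AM–12:28 PM = 6 h 0 min
Fri: 9:48 AM–2:34 PM = 4 h 46 min
Wed reg 8 h 0 min / OT 0 h 54 min; Thu reg 6 h 0 min / OT 0 h 0 min; Fri reg 4 h 46 min / OT 0 h 0 min.
Totals: regular 18 h 46 min, overtime 0 h 54 min.

Regular 18.77 hours, overtime 0.90 hours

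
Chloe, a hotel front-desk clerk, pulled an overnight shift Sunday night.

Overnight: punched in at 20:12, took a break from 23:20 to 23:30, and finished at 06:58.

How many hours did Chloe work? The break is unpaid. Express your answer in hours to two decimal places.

10.60 hours

Overnight: 20:12 → midnight = 3 h 48 min; midnight → 06:58 = 6 h 58 min; span 10 h 46 min; less 10 min break → 10 h 36 min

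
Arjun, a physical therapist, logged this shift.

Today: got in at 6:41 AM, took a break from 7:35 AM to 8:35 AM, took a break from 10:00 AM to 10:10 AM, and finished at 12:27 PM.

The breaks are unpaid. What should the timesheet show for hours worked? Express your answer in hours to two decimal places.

Today: 6:41 AM–12:27 PM = 5 h 46 min; less 70 min break → 4 h 36 min

4.60 hours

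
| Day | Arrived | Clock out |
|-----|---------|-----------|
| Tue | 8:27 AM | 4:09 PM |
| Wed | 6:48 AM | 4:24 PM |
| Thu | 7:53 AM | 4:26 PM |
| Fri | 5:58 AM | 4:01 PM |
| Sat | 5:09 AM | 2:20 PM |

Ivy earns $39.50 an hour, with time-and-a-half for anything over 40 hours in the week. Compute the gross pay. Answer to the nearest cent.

$1881.19

Tue: 8:27 AM–4:09 PM = 7 h 42 min
Wed: 6:48 AM–4:24 PM = 9 h 36 min
Thu: 7:53 AM–4:26 PM = 8 h 33 min
Fri: 5:58 AM–4:01 PM = 10 h 3 min
Sat: 5:09 AM–2:20 PM = 9 h 11 min
Total worked: 45 h 5 min = 2705 min.
Regular 40 h 0 min = 2400 min at $39.50/h; overtime 5 h 5 min = 305 min at $59.25/h.
Pay = (2400 × $39.50 + 305 × $59.25) ÷ 60 = $1881.19.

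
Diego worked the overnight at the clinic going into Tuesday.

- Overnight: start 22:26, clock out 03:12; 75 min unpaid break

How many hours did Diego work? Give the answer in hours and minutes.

3 h 31 min

Overnight: 22:26 → midnight = 1 h 34 min; midnight → 03:12 = 3 h 12 min; span 4 h 46 min; less 75 min break → 3 h 31 min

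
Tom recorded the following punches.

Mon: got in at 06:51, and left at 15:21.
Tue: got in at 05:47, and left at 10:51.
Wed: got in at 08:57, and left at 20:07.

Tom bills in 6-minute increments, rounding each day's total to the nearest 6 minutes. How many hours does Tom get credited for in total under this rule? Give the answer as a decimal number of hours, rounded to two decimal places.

Mon: 06:51–15:21 = 8 h 30 min → rounds to 8 h 30 min
Tue: 05:47–10:51 = 5 h 4 min → rounds to 5 h 6 min
Wed: 08:57–20:07 = 11 h 10 min → rounds to 11 h 12 min
Total credited: 24 h 48 min.

24.80 hours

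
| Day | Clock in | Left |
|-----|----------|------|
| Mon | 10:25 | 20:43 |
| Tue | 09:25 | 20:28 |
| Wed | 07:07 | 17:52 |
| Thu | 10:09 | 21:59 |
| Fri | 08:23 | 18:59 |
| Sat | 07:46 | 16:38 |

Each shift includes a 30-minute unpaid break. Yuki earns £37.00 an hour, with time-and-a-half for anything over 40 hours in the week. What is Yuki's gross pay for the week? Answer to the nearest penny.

Mon: 10:25–20:43 = 10 h 18 min; less 30 min break → 9 h 48 min
Tue: 09:25–20:28 = 11 h 3 min; less 30 min break → 10 h 33 min
Wed: 07:07–17:52 = 10 h 45 min; less 30 min break → 10 h 15 min
Thu: 10:09–21:59 = 11 h 50 min; less 30 min break → 11 h 20 min
Fri: 08:23–18:59 = 10 h 36 min; less 30 min break → 10 h 6 min
Sat: 07:46–16:38 = 8 h 52 min; less 30 min break → 8 h 22 min
Total worked: 60 h 24 min = 3624 min.
Regular 40 h 0 min = 2400 min at £37.00/h; overtime 20 h 24 min = 1224 min at £55.50/h.
Pay = (2400 × £37.00 + 1224 × £55.50) ÷ 60 = £2612.20.

£2612.20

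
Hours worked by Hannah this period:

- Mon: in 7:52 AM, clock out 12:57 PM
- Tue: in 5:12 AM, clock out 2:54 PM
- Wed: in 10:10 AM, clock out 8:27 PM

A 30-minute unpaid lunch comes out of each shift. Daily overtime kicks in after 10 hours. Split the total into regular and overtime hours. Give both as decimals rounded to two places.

Regular 23.57 hours, overtime 0.00 hours

Mon: 7:52 AM–12:57 PM = 5 h 5 min; less 30 min break → 4 h 35 min
Tue: 5:12 AM–2:54 PM = 9 h 42 min; less 30 min break → 9 h 12 min
Wed: 10:10 AM–8:27 PM = 10 h 17 min; less 30 min break → 9 h 47 min
Mon reg 4 h 35 min / OT 0 h 0 min; Tue reg 9 h 12 min / OT 0 h 0 min; Wed reg 9 h 47 min / OT 0 h 0 min.
Totals: regular 23 h 34 min, overtime 0 h 0 min.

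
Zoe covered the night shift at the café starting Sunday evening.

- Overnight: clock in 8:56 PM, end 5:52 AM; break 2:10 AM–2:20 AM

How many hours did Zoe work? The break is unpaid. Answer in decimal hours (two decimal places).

8.77 hours

Overnight: 8:56 PM → midnight = 3 h 4 min; midnight → 5:52 AM = 5 h 52 min; span 8 h 56 min; less 10 min break → 8 h 46 min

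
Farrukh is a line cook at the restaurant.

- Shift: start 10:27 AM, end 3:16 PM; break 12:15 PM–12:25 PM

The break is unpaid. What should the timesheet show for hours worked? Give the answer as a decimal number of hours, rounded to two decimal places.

Shift: 10:27 AM–3:16 PM = 4 h 49 min; less 10 min break → 4 h 39 min

4.65 hours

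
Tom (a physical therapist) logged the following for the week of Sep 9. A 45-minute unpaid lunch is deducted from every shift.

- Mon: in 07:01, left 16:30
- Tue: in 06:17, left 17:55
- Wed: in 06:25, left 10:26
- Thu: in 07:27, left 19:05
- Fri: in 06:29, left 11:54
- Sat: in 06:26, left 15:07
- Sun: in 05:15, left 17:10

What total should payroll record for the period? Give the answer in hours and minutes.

57 h 32 min

Mon: 07:01–16:30 = 9 h 29 min; less 45 min break → 8 h 44 min
Tue: 06:17–17:55 = 11 h 38 min; less 45 min break → 10 h 53 min
Wed: 06:25–10:26 = 4 h 1 min; less 45 min break → 3 h 16 min
Thu: 07:27–19:05 = 11 h 38 min; less 45 min break → 10 h 53 min
Fri: 06:29–11:54 = 5 h 25 min; less 45 min break → 4 h 40 min
Sat: 06:26–15:07 = 8 h 41 min; less 45 min break → 7 h 56 min
Sun: 05:15–17:10 = 11 h 55 min; less 45 min break → 11 h 10 min
Total: 8 h 44 min + 10 h 53 min + 3 h 16 min + 10 h 53 min + 4 h 40 min + 7 h 56 min + 11 h 10 min = 57 h 32 min.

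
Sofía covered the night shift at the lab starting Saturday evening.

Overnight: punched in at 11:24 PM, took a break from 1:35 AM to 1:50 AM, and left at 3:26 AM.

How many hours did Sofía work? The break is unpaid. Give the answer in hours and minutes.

Overnight: 11:24 PM → midnight = 0 h 36 min; midnight → 3:26 AM = 3 h 26 min; span 4 h 2 min; less 15 min break → 3 h 47 min

3 h 47 min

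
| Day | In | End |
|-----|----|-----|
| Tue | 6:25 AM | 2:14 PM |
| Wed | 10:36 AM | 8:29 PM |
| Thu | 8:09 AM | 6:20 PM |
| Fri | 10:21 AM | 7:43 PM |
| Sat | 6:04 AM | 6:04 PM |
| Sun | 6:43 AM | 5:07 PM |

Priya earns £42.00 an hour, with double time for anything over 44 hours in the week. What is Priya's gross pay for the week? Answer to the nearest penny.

Tue: 6:25 AM–2:14 PM = 7 h 49 min
Wed: 10:36 AM–8:29 PM = 9 h 53 min
Thu: 8:09 AM–6:20 PM = 10 h 11 min
Fri: 10:21 AM–7:43 PM = 9 h 22 min
Sat: 6:04 AM–6:04 PM = 12 h 0 min
Sun: 6:43 AM–5:07 PM = 10 h 24 min
Total worked: 59 h 39 min = 3579 min.
Regular 44 h 0 min = 2640 min at £42.00/h; overtime 15 h 39 min = 939 min at £84.00/h.
Pay = (2640 × £42.00 + 939 × £84.00) ÷ 60 = £3162.60.

£3162.60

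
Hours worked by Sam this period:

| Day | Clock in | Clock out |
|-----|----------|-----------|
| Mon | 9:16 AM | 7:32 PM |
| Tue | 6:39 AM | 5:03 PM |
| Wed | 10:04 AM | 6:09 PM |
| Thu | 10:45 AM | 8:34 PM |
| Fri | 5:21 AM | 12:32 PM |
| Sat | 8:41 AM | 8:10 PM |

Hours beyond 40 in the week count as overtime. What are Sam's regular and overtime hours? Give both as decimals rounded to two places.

Mon: 9:16 AM–7:32 PM = 10 h 16 min
Tue: 6:39 AM–5:03 PM = 10 h 24 min
Wed: 10:04 AM–6:09 PM = 8 h 5 min
Thu: 10:45 AM–8:34 PM = 9 h 49 min
Fri: 5:21 AM–12:32 PM = 7 h 11 min
Sat: 8:41 AM–8:10 PM = 11 h 29 min
Total worked: 57 h 14 min = 57.23 h.
Threshold 40 h → overtime 17 h 14 min, regular 40 h 0 min.

Regular 40.00 hours, overtime 17.23 hours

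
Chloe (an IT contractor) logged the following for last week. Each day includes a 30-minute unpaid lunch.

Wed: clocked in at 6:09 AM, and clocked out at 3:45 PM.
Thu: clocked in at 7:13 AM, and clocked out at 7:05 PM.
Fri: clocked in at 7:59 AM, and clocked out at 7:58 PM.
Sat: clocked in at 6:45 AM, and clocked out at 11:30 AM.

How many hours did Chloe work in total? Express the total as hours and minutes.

36 h 12 min

Wed: 6:09 AM–3:45 PM = 9 h 36 min; less 30 min break → 9 h 6 min
Thu: 7:13 AM–7:05 PM = 11 h 52 min; less 30 min break → 11 h 22 min
Fri: 7:59 AM–7:58 PM = 11 h 59 min; less 30 min break → 11 h 29 min
Sat: 6:45 AM–11:30 AM = 4 h 45 min; less 30 min break → 4 h 15 min
Total: 9 h 6 min + 11 h 22 min + 11 h 29 min + 4 h 15 min = 36 h 12 min.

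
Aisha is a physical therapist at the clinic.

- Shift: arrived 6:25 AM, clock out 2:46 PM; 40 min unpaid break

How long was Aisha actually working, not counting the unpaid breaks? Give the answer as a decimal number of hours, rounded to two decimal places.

7.68 hours

Shift: 6:25 AM–2:46 PM = 8 h 21 min; less 40 min break → 7 h 41 min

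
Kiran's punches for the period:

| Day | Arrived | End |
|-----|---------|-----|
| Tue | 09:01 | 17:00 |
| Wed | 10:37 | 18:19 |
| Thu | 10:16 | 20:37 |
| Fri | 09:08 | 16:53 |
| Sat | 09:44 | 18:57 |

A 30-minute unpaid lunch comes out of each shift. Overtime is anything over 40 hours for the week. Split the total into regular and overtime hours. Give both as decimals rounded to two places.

Tue: 09:01–17:00 = 7 h 59 min; less 30 min break → 7 h 29 min
Wed: 10:37–18:19 = 7 h 42 min; less 30 min break → 7 h 12 min
Thu: 10:16–20:37 = 10 h 21 min; less 30 min break → 9 h 51 min
Fri: 09:08–16:53 = 7 h 45 min; less 30 min break → 7 h 15 min
Sat: 09:44–18:57 = 9 h 13 min; less 30 min break → 8 h 43 min
Total worked: 40 h 30 min = 40.50 h.
Threshold 40 h → overtime 0 h 30 min, regular 40 h 0 min.

Regular 40.00 hours, overtime 0.50 hours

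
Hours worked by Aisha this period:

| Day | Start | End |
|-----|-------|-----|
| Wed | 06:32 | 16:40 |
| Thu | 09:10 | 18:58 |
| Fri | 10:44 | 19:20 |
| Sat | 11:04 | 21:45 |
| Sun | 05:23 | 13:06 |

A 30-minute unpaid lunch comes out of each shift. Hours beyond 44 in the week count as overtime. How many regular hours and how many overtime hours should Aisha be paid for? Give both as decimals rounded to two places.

Wed: 06:32–16:40 = 10 h 8 min; less 30 min break → 9 h 38 min
Thu: 09:10–18:58 = 9 h 48 min; less 30 min break → 9 h 18 min
Fri: 10:44–19:20 = 8 h 36 min; less 30 min break → 8 h 6 min
Sat: 11:04–21:45 = 10 h 41 min; less 30 min break → 10 h 11 min
Sun: 05:23–13:06 = 7 h 43 min; less 30 min break → 7 h 13 min
Total worked: 44 h 26 min = 44.43 h.
Threshold 44 h → overtime 0 h 26 min, regular 44 h 0 min.

Regular 44.00 hours, overtime 0.43 hours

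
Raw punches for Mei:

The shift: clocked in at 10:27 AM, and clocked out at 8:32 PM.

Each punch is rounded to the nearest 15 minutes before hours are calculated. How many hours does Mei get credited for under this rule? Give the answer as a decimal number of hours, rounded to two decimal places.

The shift: in 10:27 AM→10:30 AM, out 8:32 PM→8:30 PM; 10 h 0 min

10.00 hours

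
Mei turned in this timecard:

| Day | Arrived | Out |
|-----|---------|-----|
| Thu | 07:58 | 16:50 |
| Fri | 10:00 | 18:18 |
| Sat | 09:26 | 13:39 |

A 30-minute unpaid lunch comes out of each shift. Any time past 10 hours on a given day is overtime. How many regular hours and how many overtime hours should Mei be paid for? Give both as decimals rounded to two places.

Regular 19.88 hours, overtime 0.00 hours

Thu: 07:58–16:50 = 8 h 52 min; less 30 min break → 8 h 22 min
Fri: 10:00–18:18 = 8 h 18 min; less 30 min break → 7 h 48 min
Sat: 09:26–13:39 = 4 h 13 min; less 30 min break → 3 h 43 min
Thu reg 8 h 22 min / OT 0 h 0 min; Fri reg 7 h 48 min / OT 0 h 0 min; Sat reg 3 h 43 min / OT 0 h 0 min.
Totals: regular 19 h 53 min, overtime 0 h 0 min.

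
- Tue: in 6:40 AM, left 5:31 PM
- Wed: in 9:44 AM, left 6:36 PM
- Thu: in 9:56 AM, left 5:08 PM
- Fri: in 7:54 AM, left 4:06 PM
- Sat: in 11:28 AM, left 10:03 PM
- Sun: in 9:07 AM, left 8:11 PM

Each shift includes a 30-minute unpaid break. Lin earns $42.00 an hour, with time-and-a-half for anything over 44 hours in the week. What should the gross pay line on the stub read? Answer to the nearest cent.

$2463.30

Tue: 6:40 AM–5:31 PM = 10 h 51 min; less 30 min break → 10 h 21 min
Wed: 9:44 AM–6:36 PM = 8 h 52 min; less 30 min break → 8 h 22 min
Thu: 9:56 AM–5:08 PM = 7 h 12 min; less 30 min break → 6 h 42 min
Fri: 7:54 AM–4:06 PM = 8 h 12 min; less 30 min break → 7 h 42 min
Sat: 11:28 AM–10:03 PM = 10 h 35 min; less 30 min break → 10 h 5 min
Sun: 9:07 AM–8:11 PM = 11 h 4 min; less 30 min break → 10 h 34 min
Total worked: 53 h 46 min = 3226 min.
Regular 44 h 0 min = 2640 min at $42.00/h; overtime 9 h 46 min = 586 min at $63.00/h.
Pay = (2640 × $42.00 + 586 × $63.00) ÷ 60 = $2463.30.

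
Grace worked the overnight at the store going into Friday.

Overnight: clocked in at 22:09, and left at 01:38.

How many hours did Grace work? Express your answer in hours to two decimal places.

3.48 hours

Overnight: 22:09 → midnight = 1 h 51 min; midnight → 01:38 = 1 h 38 min; span 3 h 29 min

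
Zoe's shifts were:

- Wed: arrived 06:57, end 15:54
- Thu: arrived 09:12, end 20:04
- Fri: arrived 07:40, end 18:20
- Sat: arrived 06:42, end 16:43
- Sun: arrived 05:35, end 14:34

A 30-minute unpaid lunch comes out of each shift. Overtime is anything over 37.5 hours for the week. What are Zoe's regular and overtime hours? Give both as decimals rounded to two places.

Regular 37.50 hours, overtime 9.48 hours

Wed: 06:57–15:54 = 8 h 57 min; less 30 min break → 8 h 27 min
Thu: 09:12–20:04 = 10 h 52 min; less 30 min break → 10 h 22 min
Fri: 07:40–18:20 = 10 h 40 min; less 30 min break → 10 h 10 min
Sat: 06:42–16:43 = 10 h 1 min; less 30 min break → 9 h 31 min
Sun: 05:35–14:34 = 8 h 59 min; less 30 min break → 8 h 29 min
Total worked: 46 h 59 min = 46.98 h.
Threshold 37.5 h → overtime 9 h 29 min, regular 37 h 30 min.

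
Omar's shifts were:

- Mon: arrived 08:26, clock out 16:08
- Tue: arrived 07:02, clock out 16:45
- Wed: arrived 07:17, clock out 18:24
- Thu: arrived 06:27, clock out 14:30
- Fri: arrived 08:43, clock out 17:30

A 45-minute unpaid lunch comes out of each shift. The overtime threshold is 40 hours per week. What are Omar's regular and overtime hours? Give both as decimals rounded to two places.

Regular 40.00 hours, overtime 1.62 hours

Mon: 08:26–16:08 = 7 h 42 min; less 45 min break → 6 h 57 min
Tue: 07:02–16:45 = 9 h 43 min; less 45 min break → 8 h 58 min
Wed: 07:17–18:24 = 11 h 7 min; less 45 min break → 10 h 22 min
Thu: 06:27–14:30 = 8 h 3 min; less 45 min break → 7 h 18 min
Fri: 08:43–17:30 = 8 h 47 min; less 45 min break → 8 h 2 min
Total worked: 41 h 37 min = 41.62 h.
Threshold 40 h → overtime 1 h 37 min, regular 40 h 0 min.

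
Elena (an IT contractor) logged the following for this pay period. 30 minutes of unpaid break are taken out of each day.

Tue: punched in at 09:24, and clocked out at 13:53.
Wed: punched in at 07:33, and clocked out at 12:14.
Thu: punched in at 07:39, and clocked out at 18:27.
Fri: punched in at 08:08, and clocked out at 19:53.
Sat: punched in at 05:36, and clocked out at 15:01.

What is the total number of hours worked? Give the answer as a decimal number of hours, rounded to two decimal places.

Tue: 09:24–13:53 = 4 h 29 min; less 30 min break → 3 h 59 min
Wed: 07:33–12:14 = 4 h 41 min; less 30 min break → 4 h 11 min
Thu: 07:39–18:27 = 10 h 48 min; less 30 min break → 10 h 18 min
Fri: 08:08–19:53 = 11 h 45 min; less 30 min break → 11 h 15 min
Sat: 05:36–15:01 = 9 h 25 min; less 30 min break → 8 h 55 min
Total: 3 h 59 min + 4 h 11 min + 10 h 18 min + 11 h 15 min + 8 h 55 min = 38 h 38 min.

38.63 hours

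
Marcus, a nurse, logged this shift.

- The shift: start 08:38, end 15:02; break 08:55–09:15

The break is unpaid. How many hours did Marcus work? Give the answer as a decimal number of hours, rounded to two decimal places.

6.07 hours

The shift: 08:38–15:02 = 6 h 24 min; less 20 min break → 6 h 4 min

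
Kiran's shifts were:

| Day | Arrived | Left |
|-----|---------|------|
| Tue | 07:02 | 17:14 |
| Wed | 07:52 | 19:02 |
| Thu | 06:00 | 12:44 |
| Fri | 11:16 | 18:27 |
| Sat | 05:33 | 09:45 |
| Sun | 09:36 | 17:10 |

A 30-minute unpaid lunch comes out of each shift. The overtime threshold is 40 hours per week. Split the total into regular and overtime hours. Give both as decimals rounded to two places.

Regular 40.00 hours, overtime 4.05 hours

Tue: 07:02–17:14 = 10 h 12 min; less 30 min break → 9 h 42 min
Wed: 07:52–19:02 = 11 h 10 min; less 30 min break → 10 h 40 min
Thu: 06:00–12:44 = 6 h 44 min; less 30 min break → 6 h 14 min
Fri: 11:16–18:27 = 7 h 11 min; less 30 min break → 6 h 41 min
Sat: 05:33–09:45 = 4 h 12 min; less 30 min break → 3 h 42 min
Sun: 09:36–17:10 = 7 h 34 min; less 30 min break → 7 h 4 min
Total worked: 44 h 3 min = 44.05 h.
Threshold 40 h → overtime 4 h 3 min, regular 40 h 0 min.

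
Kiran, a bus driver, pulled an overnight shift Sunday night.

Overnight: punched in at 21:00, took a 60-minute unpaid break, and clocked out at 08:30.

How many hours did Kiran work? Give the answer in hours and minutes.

Overnight: 21:00 → midnight = 3 h 0 min; midnight → 08:30 = 8 h 30 min; span 11 h 30 min; less 60 min break → 10 h 30 min

10 h 30 min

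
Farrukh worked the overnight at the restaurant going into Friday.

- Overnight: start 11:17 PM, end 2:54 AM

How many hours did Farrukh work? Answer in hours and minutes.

3 h 37 min

Overnight: 11:17 PM → midnight = 0 h 43 min; midnight → 2:54 AM = 2 h 54 min; span 3 h 37 min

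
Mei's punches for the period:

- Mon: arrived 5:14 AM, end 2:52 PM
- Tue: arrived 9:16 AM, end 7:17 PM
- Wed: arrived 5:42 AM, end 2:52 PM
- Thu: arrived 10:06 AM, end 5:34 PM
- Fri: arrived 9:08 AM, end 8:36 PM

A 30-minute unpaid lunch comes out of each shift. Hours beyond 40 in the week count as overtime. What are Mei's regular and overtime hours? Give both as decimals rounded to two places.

Regular 40.00 hours, overtime 5.25 hours

Mon: 5:14 AM–2:52 PM = 9 h 38 min; less 30 min break → 9 h 8 min
Tue: 9:16 AM–7:17 PM = 10 h 1 min; less 30 min break → 9 h 31 min
Wed: 5:42 AM–2:52 PM = 9 h 10 min; less 30 min break → 8 h 40 min
Thu: 10:06 AM–5:34 PM = 7 h 28 min; less 30 min break → 6 h 58 min
Fri: 9:08 AM–8:36 PM = 11 h 28 min; less 30 min break → 10 h 58 min
Total worked: 45 h 15 min = 45.25 h.
Threshold 40 h → overtime 5 h 15 min, regular 40 h 0 min.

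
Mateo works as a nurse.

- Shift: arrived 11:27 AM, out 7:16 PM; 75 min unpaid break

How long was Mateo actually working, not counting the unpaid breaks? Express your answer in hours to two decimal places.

Shift: 11:27 AM–7:16 PM = 7 h 49 min; less 75 min break → 6 h 34 min

6.57 hours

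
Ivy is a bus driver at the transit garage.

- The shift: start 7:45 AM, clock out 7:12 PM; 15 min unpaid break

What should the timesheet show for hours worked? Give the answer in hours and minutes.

11 h 12 min

The shift: 7:45 AM–7:12 PM = 11 h 27 min; less 15 min break → 11 h 12 min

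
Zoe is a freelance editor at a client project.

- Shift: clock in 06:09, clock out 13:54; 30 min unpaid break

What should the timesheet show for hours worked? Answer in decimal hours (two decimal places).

7.25 hours

Shift: 06:09–13:54 = 7 h 45 min; less 30 min break → 7 h 15 min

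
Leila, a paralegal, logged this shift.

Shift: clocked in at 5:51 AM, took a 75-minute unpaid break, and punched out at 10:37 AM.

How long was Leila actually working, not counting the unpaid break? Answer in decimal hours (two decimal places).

3.52 hours

Shift: 5:51 AM–10:37 AM = 4 h 46 min; less 75 min break → 3 h 31 min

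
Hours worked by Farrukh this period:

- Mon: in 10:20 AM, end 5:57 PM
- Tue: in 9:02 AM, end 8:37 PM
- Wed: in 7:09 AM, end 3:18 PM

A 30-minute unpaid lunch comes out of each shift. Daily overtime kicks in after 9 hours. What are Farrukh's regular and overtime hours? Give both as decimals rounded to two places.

Mon: 10:20 AM–5:57 PM = 7 h 37 min; less 30 min break → 7 h 7 min
Tue: 9:02 AM–8:37 PM = 11 h 35 min; less 30 min break → 11 h 5 min
Wed: 7:09 AM–3:18 PM = 8 h 9 min; less 30 min break → 7 h 39 min
Mon reg 7 h 7 min / OT 0 h 0 min; Tue reg 9 h 0 min / OT 2 h 5 min; Wed reg 7 h 39 min / OT 0 h 0 min.
Totals: regular 23 h 46 min, overtime 2 h 5 min.

Regular 23.77 hours, overtime 2.08 hours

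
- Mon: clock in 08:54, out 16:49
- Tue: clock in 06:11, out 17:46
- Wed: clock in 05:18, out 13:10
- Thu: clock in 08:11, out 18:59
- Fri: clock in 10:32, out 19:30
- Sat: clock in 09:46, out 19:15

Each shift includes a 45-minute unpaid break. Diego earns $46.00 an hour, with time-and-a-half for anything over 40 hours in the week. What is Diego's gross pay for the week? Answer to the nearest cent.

$2676.05

Mon: 08:54–16:49 = 7 h 55 min; less 45 min break → 7 h 10 min
Tue: 06:11–17:46 = 11 h 35 min; less 45 min break → 10 h 50 min
Wed: 05:18–13:10 = 7 h 52 min; less 45 min break → 7 h 7 min
Thu: 08:11–18:59 = 10 h 48 min; less 45 min break → 10 h 3 min
Fri: 10:32–19:30 = 8 h 58 min; less 45 min break → 8 h 13 min
Sat: 09:46–19:15 = 9 h 29 min; less 45 min break → 8 h 44 min
Total worked: 52 h 7 min = 3127 min.
Regular 40 h 0 min = 2400 min at $46.00/h; overtime 12 h 7 min = 727 min at $69.00/h.
Pay = (2400 × $46.00 + 727 × $69.00) ÷ 60 = $2676.05.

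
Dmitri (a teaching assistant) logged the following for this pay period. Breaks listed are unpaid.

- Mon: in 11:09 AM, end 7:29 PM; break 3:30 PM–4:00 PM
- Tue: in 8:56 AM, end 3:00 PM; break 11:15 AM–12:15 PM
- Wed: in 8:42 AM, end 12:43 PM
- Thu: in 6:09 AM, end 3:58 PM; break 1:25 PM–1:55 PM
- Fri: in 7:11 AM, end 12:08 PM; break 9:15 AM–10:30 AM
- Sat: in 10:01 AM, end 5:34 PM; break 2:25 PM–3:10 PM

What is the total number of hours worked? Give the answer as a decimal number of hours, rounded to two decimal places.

Mon: 11:09 AM–7:29 PM = 8 h 20 min; less 30 min break → 7 h 50 min
Tue: 8:56 AM–3:00 PM = 6 h 4 min; less 60 min break → 5 h 4 min
Wed: 8:42 AM–12:43 PM = 4 h 1 min
Thu: 6:09 AM–3:58 PM = 9 h 49 min; less 30 min break → 9 h 19 min
Fri: 7:11 AM–12:08 PM = 4 h 57 min; less 75 min break → 3 h 42 min
Sat: 10:01 AM–5:34 PM = 7 h 33 min; less 45 min break → 6 h 48 min
Total: 7 h 50 min + 5 h 4 min + 4 h 1 min + 9 h 19 min + 3 h 42 min + 6 h 48 min = 36 h 44 min.

36.73 hours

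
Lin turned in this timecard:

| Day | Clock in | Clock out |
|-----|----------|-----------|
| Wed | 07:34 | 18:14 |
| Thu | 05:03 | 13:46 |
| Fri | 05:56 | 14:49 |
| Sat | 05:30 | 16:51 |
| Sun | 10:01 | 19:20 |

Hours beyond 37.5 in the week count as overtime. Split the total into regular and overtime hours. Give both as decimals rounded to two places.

Regular 37.50 hours, overtime 11.43 hours

Wed: 07:34–18:14 = 10 h 40 min
Thu: 05:03–13:46 = 8 h 43 min
Fri: 05:56–14:49 = 8 h 53 min
Sat: 05:30–16:51 = 11 h 21 min
Sun: 10:01–19:20 = 9 h 19 min
Total worked: 48 h 56 min = 48.93 h.
Threshold 37.5 h → overtime 11 h 26 min, regular 37 h 30 min.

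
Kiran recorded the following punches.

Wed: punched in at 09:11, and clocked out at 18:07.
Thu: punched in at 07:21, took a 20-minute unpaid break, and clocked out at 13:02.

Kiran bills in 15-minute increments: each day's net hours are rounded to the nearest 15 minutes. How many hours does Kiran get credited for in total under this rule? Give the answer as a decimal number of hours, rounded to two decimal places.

14.25 hours

Wed: 09:11–18:07 = 8 h 56 min → rounds to 9 h 0 min
Thu: 07:21–13:02 = 5 h 41 min − 20 min = 5 h 21 min → rounds to 5 h 15 min
Total credited: 14 h 15 min.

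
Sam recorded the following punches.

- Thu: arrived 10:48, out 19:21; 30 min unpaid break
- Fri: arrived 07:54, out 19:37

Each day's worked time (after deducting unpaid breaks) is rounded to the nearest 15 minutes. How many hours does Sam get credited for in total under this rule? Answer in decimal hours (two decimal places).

19.75 hours

Thu: 10:48–19:21 = 8 h 33 min − 30 min = 8 h 3 min → rounds to 8 h 0 min
Fri: 07:54–19:37 = 11 h 43 min → rounds to 11 h 45 min
Total credited: 19 h 45 min.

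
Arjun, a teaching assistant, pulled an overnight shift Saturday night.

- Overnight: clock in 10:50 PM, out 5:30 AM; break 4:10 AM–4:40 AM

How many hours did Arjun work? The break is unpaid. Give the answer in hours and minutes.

6 h 10 min

Overnight: 10:50 PM → midnight = 1 h 10 min; midnight → 5:30 AM = 5 h 30 min; span 6 h 40 min; less 30 min break → 6 h 10 min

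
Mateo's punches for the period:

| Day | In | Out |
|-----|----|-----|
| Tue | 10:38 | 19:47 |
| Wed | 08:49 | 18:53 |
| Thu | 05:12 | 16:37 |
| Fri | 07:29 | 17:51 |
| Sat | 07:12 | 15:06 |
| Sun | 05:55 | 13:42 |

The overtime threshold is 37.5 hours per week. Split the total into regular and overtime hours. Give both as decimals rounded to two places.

Regular 37.50 hours, overtime 19.18 hours

Tue: 10:38–19:47 = 9 h 9 min
Wed: 08:49–18:53 = 10 h 4 min
Thu: 05:12–16:37 = 11 h 25 min
Fri: 07:29–17:51 = 10 h 22 min
Sat: 07:12–15:06 = 7 h 54 min
Sun: 05:55–13:42 = 7 h 47 min
Total worked: 56 h 41 min = 56.68 h.
Threshold 37.5 h → overtime 19 h 11 min, regular 37 h 30 min.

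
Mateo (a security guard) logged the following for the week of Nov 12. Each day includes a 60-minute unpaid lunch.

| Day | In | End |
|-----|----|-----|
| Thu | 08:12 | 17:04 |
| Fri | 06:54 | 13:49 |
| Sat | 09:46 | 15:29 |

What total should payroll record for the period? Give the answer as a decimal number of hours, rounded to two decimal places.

18.50 hours

Thu: 08:12–17:04 = 8 h 52 min; less 60 min break → 7 h 52 min
Fri: 06:54–13:49 = 6 h 55 min; less 60 min break → 5 h 55 min
Sat: 09:46–15:29 = 5 h 43 min; less 60 min break → 4 h 43 min
Total: 7 h 52 min + 5 h 55 min + 4 h 43 min = 18 h 30 min.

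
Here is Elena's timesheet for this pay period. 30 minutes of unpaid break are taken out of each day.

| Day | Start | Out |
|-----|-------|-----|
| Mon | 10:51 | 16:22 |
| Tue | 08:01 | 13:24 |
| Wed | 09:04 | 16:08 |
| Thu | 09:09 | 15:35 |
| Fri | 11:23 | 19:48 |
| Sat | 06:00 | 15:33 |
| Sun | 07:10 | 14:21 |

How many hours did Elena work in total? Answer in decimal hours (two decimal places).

Mon: 10:51–16:22 = 5 h 31 min; less 30 min break → 5 h 1 min
Tue: 08:01–13:24 = 5 h 23 min; less 30 min break → 4 h 53 min
Wed: 09:04–16:08 = 7 h 4 min; less 30 min break → 6 h 34 min
Thu: 09:09–15:35 = 6 h 26 min; less 30 min break → 5 h 56 min
Fri: 11:23–19:48 = 8 h 25 min; less 30 min break → 7 h 55 min
Sat: 06:00–15:33 = 9 h 33 min; less 30 min break → 9 h 3 min
Sun: 07:10–14:21 = 7 h 11 min; less 30 min break → 6 h 41 min
Total: 5 h 1 min + 4 h 53 min + 6 h 34 min + 5 h 56 min + 7 h 55 min + 9 h 3 min + 6 h 41 min = 46 h 3 min.

46.05 hours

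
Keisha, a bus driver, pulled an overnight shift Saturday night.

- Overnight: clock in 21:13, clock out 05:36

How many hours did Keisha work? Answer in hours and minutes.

8 h 23 min

Overnight: 21:13 → midnight = 2 h 47 min; midnight → 05:36 = 5 h 36 min; span 8 h 23 min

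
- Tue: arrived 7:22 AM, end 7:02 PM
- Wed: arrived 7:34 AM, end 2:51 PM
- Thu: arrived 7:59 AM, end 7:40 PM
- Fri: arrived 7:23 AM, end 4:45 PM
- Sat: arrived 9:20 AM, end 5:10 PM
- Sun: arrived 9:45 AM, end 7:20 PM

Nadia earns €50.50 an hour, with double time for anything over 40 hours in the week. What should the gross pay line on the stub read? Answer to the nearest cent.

Tue: 7:22 AM–7:02 PM = 11 h 40 min
Wed: 7:34 AM–2:51 PM = 7 h 17 min
Thu: 7:59 AM–7:40 PM = 11 h 41 min
Fri: 7:23 AM–4:45 PM = 9 h 22 min
Sat: 9:20 AM–5:10 PM = 7 h 50 min
Sun: 9:45 AM–7:20 PM = 9 h 35 min
Total worked: 57 h 25 min = 3445 min.
Regular 40 h 0 min = 2400 min at €50.50/h; overtime 17 h 25 min = 1045 min at €101.00/h.
Pay = (2400 × €50.50 + 1045 × €101.00) ÷ 60 = €3779.08.

€3779.08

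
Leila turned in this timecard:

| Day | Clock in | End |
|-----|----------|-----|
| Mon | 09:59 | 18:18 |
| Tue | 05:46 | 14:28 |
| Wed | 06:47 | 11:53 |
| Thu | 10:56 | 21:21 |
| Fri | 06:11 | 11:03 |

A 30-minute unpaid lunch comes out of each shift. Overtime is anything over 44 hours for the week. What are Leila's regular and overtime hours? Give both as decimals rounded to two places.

Regular 34.90 hours, overtime 0.00 hours

Mon: 09:59–18:18 = 8 h 19 min; less 30 min break → 7 h 49 min
Tue: 05:46–14:28 = 8 h 42 min; less 30 min break → 8 h 12 min
Wed: 06:47–11:53 = 5 h 6 min; less 30 min break → 4 h 36 min
Thu: 10:56–21:21 = 10 h 25 min; less 30 min break → 9 h 55 min
Fri: 06:11–11:03 = 4 h 52 min; less 30 min break → 4 h 22 min
Total worked: 34 h 54 min = 34.90 h.
Threshold 44 h → overtime 0 h 0 min, regular 34 h 54 min.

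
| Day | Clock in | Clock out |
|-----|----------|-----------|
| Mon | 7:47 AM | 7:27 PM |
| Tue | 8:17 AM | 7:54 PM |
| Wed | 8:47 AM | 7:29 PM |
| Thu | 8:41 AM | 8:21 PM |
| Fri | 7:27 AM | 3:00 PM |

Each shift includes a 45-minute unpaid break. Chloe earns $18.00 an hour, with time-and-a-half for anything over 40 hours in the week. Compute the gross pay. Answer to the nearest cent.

$975.15

Mon: 7:47 AM–7:27 PM = 11 h 40 min; less 45 min break → 10 h 55 min
Tue: 8:17 AM–7:54 PM = 11 h 37 min; less 45 min break → 10 h 52 min
Wed: 8:47 AM–7:29 PM = 10 h 42 min; less 45 min break → 9 h 57 min
Thu: 8:41 AM–8:21 PM = 11 h 40 min; less 45 min break → 10 h 55 min
Fri: 7:27 AM–3:00 PM = 7 h 33 min; less 45 min break → 6 h 48 min
Total worked: 49 h 27 min = 2967 min.
Regular 40 h 0 min = 2400 min at $18.00/h; overtime 9 h 27 min = 567 min at $27.00/h.
Pay = (2400 × $18.00 + 567 × $27.00) ÷ 60 = $975.15.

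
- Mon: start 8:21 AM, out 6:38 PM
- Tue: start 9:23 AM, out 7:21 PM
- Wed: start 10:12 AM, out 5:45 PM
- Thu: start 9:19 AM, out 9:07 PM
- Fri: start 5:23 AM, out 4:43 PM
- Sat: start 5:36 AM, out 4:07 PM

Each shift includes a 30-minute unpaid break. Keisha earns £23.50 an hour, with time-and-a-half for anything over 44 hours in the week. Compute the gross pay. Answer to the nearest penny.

Mon: 8:21 AM–6:38 PM = 10 h 17 min; less 30 min break → 9 h 47 min
Tue: 9:23 AM–7:21 PM = 9 h 58 min; less 30 min break → 9 h 28 min
Wed: 10:12 AM–5:45 PM = 7 h 33 min; less 30 min break → 7 h 3 min
Thu: 9:19 AM–9:07 PM = 11 h 48 min; less 30 min break → 11 h 18 min
Fri: 5:23 AM–4:43 PM = 11 h 20 min; less 30 min break → 10 h 50 min
Sat: 5:36 AM–4:07 PM = 10 h 31 min; less 30 min break → 10 h 1 min
Total worked: 58 h 27 min = 3507 min.
Regular 44 h 0 min = 2640 min at £23.50/h; overtime 14 h 27 min = 867 min at £35.25/h.
Pay = (2640 × £23.50 + 867 × £35.25) ÷ 60 = £1543.36.

£1543.36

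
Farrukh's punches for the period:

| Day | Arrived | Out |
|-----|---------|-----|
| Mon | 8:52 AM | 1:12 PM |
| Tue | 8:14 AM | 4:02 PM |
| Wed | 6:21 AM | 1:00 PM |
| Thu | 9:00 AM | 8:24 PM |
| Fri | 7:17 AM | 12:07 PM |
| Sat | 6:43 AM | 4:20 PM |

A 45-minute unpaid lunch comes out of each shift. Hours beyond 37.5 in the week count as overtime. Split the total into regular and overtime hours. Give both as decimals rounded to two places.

Mon: 8:52 AM–1:12 PM = 4 h 20 min; less 45 min break → 3 h 35 min
Tue: 8:14 AM–4:02 PM = 7 h 48 min; less 45 min break → 7 h 3 min
Wed: 6:21 AM–1:00 PM = 6 h 39 min; less 45 min break → 5 h 54 min
Thu: 9:00 AM–8:24 PM = 11 h 24 min; less 45 min break → 10 h 39 min
Fri: 7:17 AM–12:07 PM = 4 h 50 min; less 45 min break → 4 h 5 min
Sat: 6:43 AM–4:20 PM = 9 h 37 min; less 45 min break → 8 h 52 min
Total worked: 40 h 8 min = 40.13 h.
Threshold 37.5 h → overtime 2 h 38 min, regular 37 h 30 min.

Regular 37.50 hours, overtime 2.63 hours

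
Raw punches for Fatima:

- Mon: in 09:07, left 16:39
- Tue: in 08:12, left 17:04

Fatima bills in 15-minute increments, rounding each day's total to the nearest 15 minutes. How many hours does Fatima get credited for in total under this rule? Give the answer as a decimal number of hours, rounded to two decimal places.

Mon: 09:07–16:39 = 7 h 32 min → rounds to 7 h 30 min
Tue: 08:12–17:04 = 8 h 52 min → rounds to 8 h 45 min
Total credited: 16 h 15 min.

16.25 hours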